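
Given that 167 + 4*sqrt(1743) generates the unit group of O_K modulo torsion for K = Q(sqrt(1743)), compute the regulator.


epsilon = 167 + 4*sqrt(1743)
= 333.9970
R = ln(333.9970)
= 5.8111

5.8111


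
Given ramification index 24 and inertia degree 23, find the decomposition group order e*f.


|D_P| = e * f
= 24 * 23
= 552

552


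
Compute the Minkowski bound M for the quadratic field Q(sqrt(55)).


d = 55, d mod 4 = 3, so disc(K) = 4d = 220; |disc(K)| = 220
Real quadratic field, so n = 2, s = r2 = 0, r1 = 2
M = (n!/n^n) * (4/pi)^s * sqrt(|disc(K)|) = (2!/2^2) * (4/pi)^0 * sqrt(220)
= 0.5 * 1.000000 * 14.832397
= 7.4162

7.4162


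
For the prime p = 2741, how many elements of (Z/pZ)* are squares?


For prime p, the number of non-zero quadratic residues is (p-1)/2.
= (2741-1)/2
= 1370

1370


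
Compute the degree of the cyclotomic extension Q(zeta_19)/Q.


The degree equals Euler's totient phi(19).
19 = 19
phi(19) = 18

18


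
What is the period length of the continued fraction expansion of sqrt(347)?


Run the CF algorithm for sqrt(347).
a_0 = floor(sqrt(347)) = 18; set m_0=0, q_0=1.
Recurrence: m' = q*a - m,  q' = (d - m'^2)/q,  a' = floor((a_0 + m')/q').
  step 1: m=18, q=23, a=1
  step 2: m=5, q=14, a=1
  step 3: m=9, q=19, a=1
  step 4: m=10, q=13, a=2
  step 5: m=16, q=7, a=4
  step 6: m=12, q=29, a=1
  step 7: m=17, q=2, a=17
  step 8: m=17, q=29, a=1
  step 9: m=12, q=7, a=4
  step 10: m=16, q=13, a=2
  step 11: m=10, q=19, a=1
  step 12: m=9, q=14, a=1
  step 13: m=5, q=23, a=1
  step 14: m=18, q=1, a=36
a_14 = 2*a_0 = 36, so the period closes here.
sqrt(347) = [18; 1, 1, 1, 2, 4, 1, 17, 1, 4, 2, 1, 1, 1, 36]
Period length = 14

14


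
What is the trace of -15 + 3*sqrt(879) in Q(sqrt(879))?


Tr(a + b*sqrt(d)) = (a + b*sqrt(d)) + (a - b*sqrt(d)) = 2a
= 2 * (-15)
= -30

-30


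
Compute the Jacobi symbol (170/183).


Compute (170/183) via quadratic reciprocity:
  pull out 2: (2/183) = +1  (since 183 mod 8 = 7)
  reciprocity: (85/183) -> +(183/85)
  reduce: (13/85)
  reciprocity: (13/85) -> +(85/13)
  reduce: (7/13)
  reciprocity: (7/13) -> +(13/7)
  reduce: (6/7)
  pull out 2: (2/7) = +1  (since 7 mod 8 = 7)
  reciprocity: (3/7) -> -(7/3)
  reduce: (1/3)
  (1/3) = 1
Product of signs = -1

-1


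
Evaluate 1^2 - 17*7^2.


x^2 - d*y^2
= 1^2 - 17*7^2
= 1 - 833
= -832

-832


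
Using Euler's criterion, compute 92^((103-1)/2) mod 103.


p = 103 is prime and the exponent is (p-1)/2 = 51, so by Euler's criterion 92^51 = (92/103) = +1 or -1 mod 103.
Compute by square-and-multiply:
  51 = 32 + 16 + 2 + 1 (binary 110011)
  Repeated squaring mod 103: 92^1 = 92, 92^2 = 18, 92^4 = 15, 92^8 = 19, 92^16 = 52, 92^32 = 26
  92^51 = 92^32 * 92^16 * 92^2 * 92^1 = 26 * 52 * 18 * 92 mod 103
    26 * 52 = 1352 = 13 mod 103
    13 * 18 = 234 = 28 mod 103
    28 * 92 = 2576 = 1 mod 103
  92^51 = 1 mod 103
Result 1: 92 is a quadratic residue mod 103.
92^51 mod 103 = 1

1


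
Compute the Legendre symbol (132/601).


p = 601 is prime, so compute (132/601) with the reciprocity algorithm (Jacobi-symbol steps: pull out 2s via (2/n), flip via reciprocity, reduce):
  pull out 2: (2/601) = +1  (since 601 mod 8 = 1)
  pull out 2: (2/601) = +1  (since 601 mod 8 = 1)
  reciprocity: (33/601) -> +(601/33)
  reduce: (7/33)
  reciprocity: (7/33) -> +(33/7)
  reduce: (5/7)
  reciprocity: (5/7) -> +(7/5)
  reduce: (2/5)
  pull out 2: (2/5) = -1  (since 5 mod 8 = 5)
  (1/5) = 1
Product of signs = -1
(132/601) = -1

-1


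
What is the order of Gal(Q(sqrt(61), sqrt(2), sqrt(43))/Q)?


The 3 square roots of distinct primes are multiplicatively independent over Q,
so [K:Q] = 2^3 and Gal(K/Q) is isomorphic to (Z/2Z)^3.
|Gal| = 2^3 = 8

8


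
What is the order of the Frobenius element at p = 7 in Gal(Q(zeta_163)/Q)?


The Frobenius at p in Gal(Q(zeta_n)/Q) = (Z/nZ)* is the class of p, so its order is ord_163(7), the smallest k >= 1 with 7^k = 1 mod 163.
n = 163 = 163, phi(163) = 162; the order divides phi(n).
Divisors of 162: 1, 2, 3, 6, 9, 18, 27, 54, 81, 162
Repeated squaring mod 163: 7^1 = 7, 7^2 = 49, 7^4 = 119, 7^8 = 143, 7^16 = 74, 7^32 = 97, 7^64 = 118, 7^128 = 69
Test divisors in increasing order:
  k=1: 7^1 = 7 mod 163
  k=2: 7^2 = 49 mod 163
  k=3: 7^3 = 49 * 7 = 17 mod 163
  k=6: 7^6 = 119 * 49 = 126 mod 163
  k=9: 7^9 = 143 * 7 = 23 mod 163
  k=18: 7^18 = 74 * 49 = 40 mod 163
  k=27: 7^27 = 74 * 143 * 49 * 7 = 105 mod 163
  k=54: 7^54 = 97 * 74 * 119 * 49 = 104 mod 163
  k=81: 7^81 = 118 * 74 * 7 = 162 mod 163
  k=162: 7^162 = 69 * 97 * 49 = 1 mod 163  <- first divisor giving 1
Order = 162

162


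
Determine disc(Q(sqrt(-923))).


For K = Q(sqrt(d)) with d squarefree: disc(K) = d if d = 1 mod 4, and disc(K) = 4d if d = 2 or 3 mod 4.
Here d = -923, and d mod 4 = 1.
d = 1 mod 4 (O_K = Z[(1+sqrt(d))/2]), so disc(K) = d = -923

-923


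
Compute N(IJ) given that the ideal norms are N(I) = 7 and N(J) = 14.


N(IJ) = N(I) * N(J)
= 7 * 14
= 98

98


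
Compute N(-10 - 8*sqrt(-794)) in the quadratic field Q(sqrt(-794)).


N(a + b*sqrt(d)) = a^2 - d*b^2
= (-10)^2 - (-794)*(-8)^2
= 100 + 50816
= 50916

50916


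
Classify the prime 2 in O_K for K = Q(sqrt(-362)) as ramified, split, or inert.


K = Q(sqrt(-362)). Since d mod 4 = 2, disc(K) = -1448.
Check p | disc: -1448 mod 2 = 0.
p divides disc, so p ramifies: (p) = P^2 with e=2, f=1, g=1.
Therefore p is ramified.

ramified


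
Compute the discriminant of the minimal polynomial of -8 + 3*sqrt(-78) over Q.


The element -8 + 3*sqrt(-78) has minimal polynomial:
x^2 + 16*x + 766
Discriminant = (16)^2 - 4*(766)
= 256 - 3064
= -2808

-2808


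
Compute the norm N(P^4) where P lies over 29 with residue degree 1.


N(P^a) = p^(a*f)
= 29^(4*1)
= 29^4
= 707281

707281


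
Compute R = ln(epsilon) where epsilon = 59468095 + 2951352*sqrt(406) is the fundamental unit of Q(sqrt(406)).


epsilon = 59468095 + 2951352*sqrt(406)
= 1.1894e+08
R = ln(1.1894e+08)
= 18.5941

18.5941


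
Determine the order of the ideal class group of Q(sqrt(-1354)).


K = Q(sqrt(-1354)). d mod 4 = 2, so D = disc(K) = 4d = -5416
h(K) equals the number of primitive reduced positive-definite forms (a, b, c) = a*x^2 + b*x*y + c*y^2 with b^2 - 4ac = D,
where reduced means |b| <= a <= c, with b >= 0 whenever |b| = a or a = c, and primitive means gcd(a, b, c) = 1.
Reduced forces 3a^2 <= |D| = 5416, so 1 <= a <= 42; b must have the parity of D, and c = (b^2 - D)/(4a) must be an integer >= a.
Enumerate a = 1..42, b in [-a, a]:
  a=1: (1, 0, 1354)  [1]
  a=2: (2, 0, 677)  [1]
  a=3..4: none
  a=5: (5, -2, 271), (5, 2, 271)  [2]
  a=6: none
  a=7: (7, -4, 194), (7, 4, 194)  [2]
  a=8..9: none
  a=10: (10, -8, 137), (10, 8, 137)  [2]
  a=11..13: none
  a=14: (14, -4, 97), (14, 4, 97)  [2]
  a=15..22: none
  a=23: (23, -14, 61), (23, 14, 61)  [2]
  a=24: none
  a=25: (25, -22, 59), (25, 22, 59)  [2]
  a=26..28: none
  a=29: (29, -6, 47), (29, 6, 47)  [2]
  a=30: none
  a=31: (31, -28, 50), (31, 28, 50)  [2]
  a=32..34: none
  a=35: (35, -32, 46), (35, -18, 41), (35, 18, 41), (35, 32, 46)  [4]
  a=36..42: none
Total reduced forms: 1 + 1 + 2 + 2 + 2 + 2 + 2 + 2 + 2 + 2 + 4 = 22
h = 22

22


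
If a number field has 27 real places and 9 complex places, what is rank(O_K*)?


By Dirichlet's unit theorem:
rank = r1 + r2 - 1
= 27 + 9 - 1
= 35

35


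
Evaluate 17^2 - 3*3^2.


x^2 - d*y^2
= 17^2 - 3*3^2
= 289 - 27
= 262

262


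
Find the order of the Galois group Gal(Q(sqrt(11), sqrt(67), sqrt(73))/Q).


The 3 square roots of distinct primes are multiplicatively independent over Q,
so [K:Q] = 2^3 and Gal(K/Q) is isomorphic to (Z/2Z)^3.
|Gal| = 2^3 = 8

8


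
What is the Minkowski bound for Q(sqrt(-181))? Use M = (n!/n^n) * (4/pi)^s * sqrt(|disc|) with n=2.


d = -181, d mod 4 = 3, so disc(K) = 4d = -724; |disc(K)| = 724
Imaginary quadratic field, so n = 2, s = r2 = 1, r1 = 0
M = (n!/n^n) * (4/pi)^s * sqrt(|disc(K)|) = (2!/2^2) * (4/pi)^1 * sqrt(724)
= 0.5 * 1.273240 * 26.907248
= 17.1297

17.1297


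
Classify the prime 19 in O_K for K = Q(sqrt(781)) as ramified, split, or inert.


K = Q(sqrt(781)). Since d mod 4 = 1, disc(K) = 781.
Check p | disc: 781 mod 19 = 2.
p does not divide disc. Compute Legendre symbol (d/p):
2^((19-1)/2) mod 19 = -1
(d/p) = -1, so p is inert: (p) stays prime with e=1, f=2, g=1.
Therefore p is inert.

inert


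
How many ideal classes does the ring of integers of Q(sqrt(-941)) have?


K = Q(sqrt(-941)). d mod 4 = 3, so D = disc(K) = 4d = -3764
h(K) equals the number of primitive reduced positive-definite forms (a, b, c) = a*x^2 + b*x*y + c*y^2 with b^2 - 4ac = D,
where reduced means |b| <= a <= c, with b >= 0 whenever |b| = a or a = c, and primitive means gcd(a, b, c) = 1.
Reduced forces 3a^2 <= |D| = 3764, so 1 <= a <= 35; b must have the parity of D, and c = (b^2 - D)/(4a) must be an integer >= a.
Enumerate a = 1..35, b in [-a, a]:
  a=1: (1, 0, 941)  [1]
  a=2: (2, 2, 471)  [1]
  a=3: (3, -2, 314), (3, 2, 314)  [2]
  a=4: none
  a=5: (5, -4, 189), (5, 4, 189)  [2]
  a=6: (6, -2, 157), (6, 2, 157)  [2]
  a=7: (7, -4, 135), (7, 4, 135)  [2]
  a=8: none
  a=9: (9, -4, 105), (9, 4, 105)  [2]
  a=10: (10, -6, 95), (10, 6, 95)  [2]
  a=11: (11, -8, 87), (11, 8, 87)  [2]
  a=12..13: none
  a=14: (14, -10, 69), (14, 10, 69)  [2]
  a=15: (15, -14, 66), (15, -4, 63), (15, 4, 63), (15, 14, 66)  [4]
  a=16..17: none
  a=18: (18, -14, 55), (18, 14, 55)  [2]
  a=19: (19, -6, 50), (19, 6, 50)  [2]
  a=20: none
  a=21: (21, -10, 46), (21, -4, 45), (21, 4, 45), (21, 10, 46)  [4]
  a=22: (22, -14, 45), (22, 14, 45)  [2]
  a=23: (23, -10, 42), (23, 10, 42)  [2]
  a=24: none
  a=25: (25, -6, 38), (25, 6, 38)  [2]
  a=26: none
  a=27: (27, -4, 35), (27, 4, 35)  [2]
  a=28: none
  a=29: (29, -8, 33), (29, 8, 33)  [2]
  a=30: (30, -26, 37), (30, -14, 33), (30, 14, 33), (30, 26, 37)  [4]
  a=31: (31, -24, 35), (31, 24, 35)  [2]
  a=32..35: none
Total reduced forms: 1 + 1 + 2 + 2 + 2 + 2 + 2 + 2 + 2 + 2 + 4 + 2 + 2 + 4 + 2 + 2 + 2 + 2 + 2 + 4 + 2 = 46
h = 46

46


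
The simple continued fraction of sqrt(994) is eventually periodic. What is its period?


Run the CF algorithm for sqrt(994).
a_0 = floor(sqrt(994)) = 31; set m_0=0, q_0=1.
Recurrence: m' = q*a - m,  q' = (d - m'^2)/q,  a' = floor((a_0 + m')/q').
  step 1: m=31, q=33, a=1
  step 2: m=2, q=30, a=1
  step 3: m=28, q=7, a=8
  step 4: m=28, q=30, a=1
  step 5: m=2, q=33, a=1
  step 6: m=31, q=1, a=62
a_6 = 2*a_0 = 62, so the period closes here.
sqrt(994) = [31; 1, 1, 8, 1, 1, 62]
Period length = 6

6


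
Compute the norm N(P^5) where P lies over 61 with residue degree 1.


N(P^a) = p^(a*f)
= 61^(5*1)
= 61^5
= 844596301

844596301


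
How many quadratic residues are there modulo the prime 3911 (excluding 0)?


For prime p, the number of non-zero quadratic residues is (p-1)/2.
= (3911-1)/2
= 1955

1955


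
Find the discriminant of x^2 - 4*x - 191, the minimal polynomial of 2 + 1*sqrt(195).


The element 2 + 1*sqrt(195) has minimal polynomial:
x^2 - 4*x - 191
Discriminant = (-4)^2 - 4*(-191)
= 16 + 764
= 780

780


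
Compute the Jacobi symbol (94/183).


Compute (94/183) via quadratic reciprocity:
  pull out 2: (2/183) = +1  (since 183 mod 8 = 7)
  reciprocity: (47/183) -> -(183/47)
  reduce: (42/47)
  pull out 2: (2/47) = +1  (since 47 mod 8 = 7)
  reciprocity: (21/47) -> +(47/21)
  reduce: (5/21)
  reciprocity: (5/21) -> +(21/5)
  reduce: (1/5)
  (1/5) = 1
Product of signs = -1

-1


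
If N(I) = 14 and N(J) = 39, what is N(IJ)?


N(IJ) = N(I) * N(J)
= 14 * 39
= 546

546


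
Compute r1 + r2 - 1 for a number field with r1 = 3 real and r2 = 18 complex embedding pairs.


By Dirichlet's unit theorem:
rank = r1 + r2 - 1
= 3 + 18 - 1
= 20

20


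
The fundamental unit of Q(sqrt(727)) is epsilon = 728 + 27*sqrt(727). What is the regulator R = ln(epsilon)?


epsilon = 728 + 27*sqrt(727)
= 1455.9993
R = ln(1455.9993)
= 7.2834

7.2834


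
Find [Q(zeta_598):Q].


The degree equals Euler's totient phi(598).
598 = 2 * 13 * 23
phi(598) = 264

264


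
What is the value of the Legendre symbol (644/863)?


p = 863 is prime, so compute (644/863) with the reciprocity algorithm (Jacobi-symbol steps: pull out 2s via (2/n), flip via reciprocity, reduce):
  pull out 2: (2/863) = +1  (since 863 mod 8 = 7)
  pull out 2: (2/863) = +1  (since 863 mod 8 = 7)
  reciprocity: (161/863) -> +(863/161)
  reduce: (58/161)
  pull out 2: (2/161) = +1  (since 161 mod 8 = 1)
  reciprocity: (29/161) -> +(161/29)
  reduce: (16/29)
  pull out 2: (2/29) = -1  (since 29 mod 8 = 5)
  pull out 2: (2/29) = -1  (since 29 mod 8 = 5)
  pull out 2: (2/29) = -1  (since 29 mod 8 = 5)
  pull out 2: (2/29) = -1  (since 29 mod 8 = 5)
  (1/29) = 1
Product of signs = 1
(644/863) = 1

1


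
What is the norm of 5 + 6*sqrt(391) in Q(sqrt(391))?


N(a + b*sqrt(d)) = a^2 - d*b^2
= (5)^2 - (391)*(6)^2
= 25 - 14076
= -14051

-14051


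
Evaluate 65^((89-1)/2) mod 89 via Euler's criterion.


p = 89 is prime and the exponent is (p-1)/2 = 44, so by Euler's criterion 65^44 = (65/89) = +1 or -1 mod 89.
Compute by square-and-multiply:
  44 = 32 + 8 + 4 (binary 101100)
  Repeated squaring mod 89: 65^1 = 65, 65^2 = 42, 65^4 = 73, 65^8 = 78, 65^16 = 32, 65^32 = 45
  65^44 = 65^32 * 65^8 * 65^4 = 45 * 78 * 73 mod 89
    45 * 78 = 3510 = 39 mod 89
    39 * 73 = 2847 = 88 mod 89
  65^44 = 88 mod 89
Result 88 = p - 1 = -1 mod 89: 65 is a quadratic non-residue mod 89. As a residue in [0, p-1] the value is 88.
65^44 mod 89 = 88

88


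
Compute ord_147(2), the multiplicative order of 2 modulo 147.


We want ord_147(2), the smallest k >= 1 with 2^k = 1 mod 147.
n = 147 = 3 * 7^2, phi(147) = 84; the order divides phi(n).
Divisors of 84: 1, 2, 3, 4, 6, 7, 12, 14, 21, 28, 42, 84
Repeated squaring mod 147: 2^1 = 2, 2^2 = 4, 2^4 = 16, 2^8 = 109, 2^16 = 121, 2^32 = 88, 2^64 = 100
Test divisors in increasing order:
  k=1: 2^1 = 2 mod 147
  k=2: 2^2 = 4 mod 147
  k=3: 2^3 = 4 * 2 = 8 mod 147
  k=4: 2^4 = 16 mod 147
  k=6: 2^6 = 16 * 4 = 64 mod 147
  k=7: 2^7 = 16 * 4 * 2 = 128 mod 147
  k=12: 2^12 = 109 * 16 = 127 mod 147
  k=14: 2^14 = 109 * 16 * 4 = 67 mod 147
  k=21: 2^21 = 121 * 16 * 2 = 50 mod 147
  k=28: 2^28 = 121 * 109 * 16 = 79 mod 147
  k=42: 2^42 = 88 * 109 * 4 = 1 mod 147  <- first divisor giving 1
Order = 42

42


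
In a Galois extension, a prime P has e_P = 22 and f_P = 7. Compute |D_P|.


|D_P| = e * f
= 22 * 7
= 154

154


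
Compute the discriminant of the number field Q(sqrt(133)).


For K = Q(sqrt(d)) with d squarefree: disc(K) = d if d = 1 mod 4, and disc(K) = 4d if d = 2 or 3 mod 4.
Here d = 133, and d mod 4 = 1.
d = 1 mod 4 (O_K = Z[(1+sqrt(d))/2]), so disc(K) = d = 133

133


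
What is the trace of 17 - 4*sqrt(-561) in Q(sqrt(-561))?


Tr(a + b*sqrt(d)) = (a + b*sqrt(d)) + (a - b*sqrt(d)) = 2a
= 2 * (17)
= 34

34


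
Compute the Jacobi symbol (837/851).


Compute (837/851) via quadratic reciprocity:
  reciprocity: (837/851) -> +(851/837)
  reduce: (14/837)
  pull out 2: (2/837) = -1  (since 837 mod 8 = 5)
  reciprocity: (7/837) -> +(837/7)
  reduce: (4/7)
  pull out 2: (2/7) = +1  (since 7 mod 8 = 7)
  pull out 2: (2/7) = +1  (since 7 mod 8 = 7)
  (1/7) = 1
Product of signs = -1

-1


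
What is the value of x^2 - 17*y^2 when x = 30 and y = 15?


x^2 - d*y^2
= 30^2 - 17*15^2
= 900 - 3825
= -2925

-2925


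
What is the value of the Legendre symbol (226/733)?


p = 733 is prime, so compute (226/733) with the reciprocity algorithm (Jacobi-symbol steps: pull out 2s via (2/n), flip via reciprocity, reduce):
  pull out 2: (2/733) = -1  (since 733 mod 8 = 5)
  reciprocity: (113/733) -> +(733/113)
  reduce: (55/113)
  reciprocity: (55/113) -> +(113/55)
  reduce: (3/55)
  reciprocity: (3/55) -> -(55/3)
  reduce: (1/3)
  (1/3) = 1
Product of signs = 1
(226/733) = 1

1


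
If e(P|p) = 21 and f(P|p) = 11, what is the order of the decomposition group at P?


|D_P| = e * f
= 21 * 11
= 231

231


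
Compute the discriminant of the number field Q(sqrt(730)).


For K = Q(sqrt(d)) with d squarefree: disc(K) = d if d = 1 mod 4, and disc(K) = 4d if d = 2 or 3 mod 4.
Here d = 730, and d mod 4 = 2.
d = 2 mod 4, not 1 (O_K = Z[sqrt(d)]), so disc(K) = 4d = 4 * (730) = 2920

2920


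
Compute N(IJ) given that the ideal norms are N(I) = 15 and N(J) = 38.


N(IJ) = N(I) * N(J)
= 15 * 38
= 570

570


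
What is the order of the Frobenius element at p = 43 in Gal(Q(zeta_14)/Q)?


The Frobenius at p in Gal(Q(zeta_n)/Q) = (Z/nZ)* is the class of p, so its order is ord_14(43), the smallest k >= 1 with 43^k = 1 mod 14.
n = 14 = 2 * 7, phi(14) = 6; the order divides phi(n).
Divisors of 6: 1, 2, 3, 6
Repeated squaring mod 14: 43^1 = 1, 43^2 = 1, 43^4 = 1
Test divisors in increasing order:
  k=1: 43^1 = 1 mod 14  <- first divisor giving 1
Order = 1

1


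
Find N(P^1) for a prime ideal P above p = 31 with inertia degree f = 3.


N(P^a) = p^(a*f)
= 31^(1*3)
= 31^3
= 29791

29791


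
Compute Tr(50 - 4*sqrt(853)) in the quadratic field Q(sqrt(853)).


Tr(a + b*sqrt(d)) = (a + b*sqrt(d)) + (a - b*sqrt(d)) = 2a
= 2 * (50)
= 100

100


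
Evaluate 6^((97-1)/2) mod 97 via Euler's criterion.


p = 97 is prime and the exponent is (p-1)/2 = 48, so by Euler's criterion 6^48 = (6/97) = +1 or -1 mod 97.
Compute by square-and-multiply:
  48 = 32 + 16 (binary 110000)
  Repeated squaring mod 97: 6^1 = 6, 6^2 = 36, 6^4 = 35, 6^8 = 61, 6^16 = 35, 6^32 = 61
  6^48 = 6^32 * 6^16 = 61 * 35 mod 97
    61 * 35 = 2135 = 1 mod 97
  6^48 = 1 mod 97
Result 1: 6 is a quadratic residue mod 97.
6^48 mod 97 = 1

1


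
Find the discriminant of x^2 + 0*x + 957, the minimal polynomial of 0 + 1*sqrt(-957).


The element 0 + 1*sqrt(-957) has minimal polynomial:
x^2 + 0*x + 957
Discriminant = (0)^2 - 4*(957)
= 0 - 3828
= -3828

-3828


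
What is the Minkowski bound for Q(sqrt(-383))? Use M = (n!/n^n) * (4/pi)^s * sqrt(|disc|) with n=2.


d = -383, d mod 4 = 1, so disc(K) = d = -383; |disc(K)| = 383
Imaginary quadratic field, so n = 2, s = r2 = 1, r1 = 0
M = (n!/n^n) * (4/pi)^s * sqrt(|disc(K)|) = (2!/2^2) * (4/pi)^1 * sqrt(383)
= 0.5 * 1.273240 * 19.570386
= 12.4589

12.4589


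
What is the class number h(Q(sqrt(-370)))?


K = Q(sqrt(-370)). d mod 4 = 2, so D = disc(K) = 4d = -1480
h(K) equals the number of primitive reduced positive-definite forms (a, b, c) = a*x^2 + b*x*y + c*y^2 with b^2 - 4ac = D,
where reduced means |b| <= a <= c, with b >= 0 whenever |b| = a or a = c, and primitive means gcd(a, b, c) = 1.
Reduced forces 3a^2 <= |D| = 1480, so 1 <= a <= 22; b must have the parity of D, and c = (b^2 - D)/(4a) must be an integer >= a.
Enumerate a = 1..22, b in [-a, a]:
  a=1: (1, 0, 370)  [1]
  a=2: (2, 0, 185)  [1]
  a=3..4: none
  a=5: (5, 0, 74)  [1]
  a=6: none
  a=7: (7, -2, 53), (7, 2, 53)  [2]
  a=8..9: none
  a=10: (10, 0, 37)  [1]
  a=11: (11, -4, 34), (11, 4, 34)  [2]
  a=12..13: none
  a=14: (14, -12, 29), (14, 12, 29)  [2]
  a=15..16: none
  a=17: (17, -4, 22), (17, 4, 22)  [2]
  a=18..22: none
Total reduced forms: 1 + 1 + 1 + 2 + 1 + 2 + 2 + 2 = 12
h = 12

12


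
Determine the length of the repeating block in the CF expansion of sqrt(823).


Run the CF algorithm for sqrt(823).
a_0 = floor(sqrt(823)) = 28; set m_0=0, q_0=1.
Recurrence: m' = q*a - m,  q' = (d - m'^2)/q,  a' = floor((a_0 + m')/q').
  step 1: m=28, q=39, a=1
  step 2: m=11, q=18, a=2
  step 3: m=25, q=11, a=4
  step 4: m=19, q=42, a=1
  step 5: m=23, q=7, a=7
  step 6: m=26, q=21, a=2
  step 7: m=16, q=27, a=1
  step 8: m=11, q=26, a=1
  step 9: m=15, q=23, a=1
  step 10: m=8, q=33, a=1
  step 11: m=25, q=6, a=8
  step 12: m=23, q=49, a=1
  step 13: m=26, q=3, a=18
  step 14: m=28, q=13, a=4
  step 15: m=24, q=19, a=2
  step 16: m=14, q=33, a=1
  step 17: m=19, q=14, a=3
  step 18: m=23, q=21, a=2
  step 19: m=19, q=22, a=2
  step 20: m=25, q=9, a=5
  step 21: m=20, q=47, a=1
  step 22: m=27, q=2, a=27
  step 23: m=27, q=47, a=1
  step 24: m=20, q=9, a=5
  step 25: m=25, q=22, a=2
  step 26: m=19, q=21, a=2
  step 27: m=23, q=14, a=3
  step 28: m=19, q=33, a=1
  step 29: m=14, q=19, a=2
  step 30: m=24, q=13, a=4
  step 31: m=28, q=3, a=18
  step 32: m=26, q=49, a=1
  step 33: m=23, q=6, a=8
  step 34: m=25, q=33, a=1
  step 35: m=8, q=23, a=1
  step 36: m=15, q=26, a=1
  step 37: m=11, q=27, a=1
  step 38: m=16, q=21, a=2
  step 39: m=26, q=7, a=7
  step 40: m=23, q=42, a=1
  step 41: m=19, q=11, a=4
  step 42: m=25, q=18, a=2
  step 43: m=11, q=39, a=1
  step 44: m=28, q=1, a=56
a_44 = 2*a_0 = 56, so the period closes here.
sqrt(823) = [28; 1, 2, 4, 1, 7, 2, 1, 1, 1, 1, 8, 1, 18, 4, 2, 1, 3, 2, 2, 5, 1, 27, 1, 5, 2, 2, 3, 1, 2, 4, 18, 1, 8, 1, 1, 1, 1, 2, 7, 1, 4, 2, 1, 56]
Period length = 44

44


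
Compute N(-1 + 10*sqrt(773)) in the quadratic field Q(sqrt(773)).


N(a + b*sqrt(d)) = a^2 - d*b^2
= (-1)^2 - (773)*(10)^2
= 1 - 77300
= -77299

-77299


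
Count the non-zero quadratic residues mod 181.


For prime p, the number of non-zero quadratic residues is (p-1)/2.
= (181-1)/2
= 90

90


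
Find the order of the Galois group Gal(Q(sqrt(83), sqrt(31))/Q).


The 2 square roots of distinct primes are multiplicatively independent over Q,
so [K:Q] = 2^2 and Gal(K/Q) is isomorphic to (Z/2Z)^2.
|Gal| = 2^2 = 4

4


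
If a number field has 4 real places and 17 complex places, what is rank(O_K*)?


By Dirichlet's unit theorem:
rank = r1 + r2 - 1
= 4 + 17 - 1
= 20

20


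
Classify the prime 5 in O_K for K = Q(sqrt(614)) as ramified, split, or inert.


K = Q(sqrt(614)). Since d mod 4 = 2, disc(K) = 2456.
Check p | disc: 2456 mod 5 = 1.
p does not divide disc. Compute Legendre symbol (d/p):
4^((5-1)/2) mod 5 = 1
(d/p) = 1, so p splits: (p) = P*P' with e=1, f=1, g=2.
Therefore p is split.

split


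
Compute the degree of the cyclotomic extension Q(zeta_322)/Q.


The degree equals Euler's totient phi(322).
322 = 2 * 7 * 23
phi(322) = 132

132


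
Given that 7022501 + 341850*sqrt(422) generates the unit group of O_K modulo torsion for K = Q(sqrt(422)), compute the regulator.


epsilon = 7022501 + 341850*sqrt(422)
= 1.4045e+07
R = ln(1.4045e+07)
= 16.4578

16.4578


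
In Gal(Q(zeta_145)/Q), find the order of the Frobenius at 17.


The Frobenius at p in Gal(Q(zeta_n)/Q) = (Z/nZ)* is the class of p, so its order is ord_145(17), the smallest k >= 1 with 17^k = 1 mod 145.
n = 145 = 5 * 29, phi(145) = 112; the order divides phi(n).
Divisors of 112: 1, 2, 4, 7, 8, 14, 16, 28, 56, 112
Repeated squaring mod 145: 17^1 = 17, 17^2 = 144, 17^4 = 1, 17^8 = 1, 17^16 = 1, 17^32 = 1, 17^64 = 1
Test divisors in increasing order:
  k=1: 17^1 = 17 mod 145
  k=2: 17^2 = 144 mod 145
  k=4: 17^4 = 1 mod 145  <- first divisor giving 1
Order = 4

4


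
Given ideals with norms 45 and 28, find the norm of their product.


N(IJ) = N(I) * N(J)
= 45 * 28
= 1260

1260


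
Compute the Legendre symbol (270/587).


p = 587 is prime, so compute (270/587) with the reciprocity algorithm (Jacobi-symbol steps: pull out 2s via (2/n), flip via reciprocity, reduce):
  pull out 2: (2/587) = -1  (since 587 mod 8 = 3)
  reciprocity: (135/587) -> -(587/135)
  reduce: (47/135)
  reciprocity: (47/135) -> -(135/47)
  reduce: (41/47)
  reciprocity: (41/47) -> +(47/41)
  reduce: (6/41)
  pull out 2: (2/41) = +1  (since 41 mod 8 = 1)
  reciprocity: (3/41) -> +(41/3)
  reduce: (2/3)
  pull out 2: (2/3) = -1  (since 3 mod 8 = 3)
  (1/3) = 1
Product of signs = 1
(270/587) = 1

1


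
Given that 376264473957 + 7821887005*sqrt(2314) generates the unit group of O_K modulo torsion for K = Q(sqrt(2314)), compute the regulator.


epsilon = 376264473957 + 7821887005*sqrt(2314)
= 7.5253e+11
R = ln(7.5253e+11)
= 27.3467

27.3467


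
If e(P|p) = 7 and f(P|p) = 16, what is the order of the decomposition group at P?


|D_P| = e * f
= 7 * 16
= 112

112


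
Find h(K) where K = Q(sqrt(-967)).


K = Q(sqrt(-967)). d mod 4 = 1, so D = disc(K) = d = -967
h(K) equals the number of primitive reduced positive-definite forms (a, b, c) = a*x^2 + b*x*y + c*y^2 with b^2 - 4ac = D,
where reduced means |b| <= a <= c, with b >= 0 whenever |b| = a or a = c, and primitive means gcd(a, b, c) = 1.
Reduced forces 3a^2 <= |D| = 967, so 1 <= a <= 17; b must have the parity of D, and c = (b^2 - D)/(4a) must be an integer >= a.
Enumerate a = 1..17, b in [-a, a]:
  a=1: (1, 1, 242)  [1]
  a=2: (2, -1, 121), (2, 1, 121)  [2]
  a=3: none
  a=4: (4, -3, 61), (4, 3, 61)  [2]
  a=5..7: none
  a=8: (8, -5, 31), (8, 5, 31)  [2]
  a=9..10: none
  a=11: (11, -1, 22), (11, 1, 22)  [2]
  a=12..15: none
  a=16: (16, -11, 17), (16, 11, 17)  [2]
  a=17: none
Total reduced forms: 1 + 2 + 2 + 2 + 2 + 2 = 11
h = 11

11


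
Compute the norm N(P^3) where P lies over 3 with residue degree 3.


N(P^a) = p^(a*f)
= 3^(3*3)
= 3^9
= 19683

19683


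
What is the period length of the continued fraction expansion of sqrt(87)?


Run the CF algorithm for sqrt(87).
a_0 = floor(sqrt(87)) = 9; set m_0=0, q_0=1.
Recurrence: m' = q*a - m,  q' = (d - m'^2)/q,  a' = floor((a_0 + m')/q').
  step 1: m=9, q=6, a=3
  step 2: m=9, q=1, a=18
a_2 = 2*a_0 = 18, so the period closes here.
sqrt(87) = [9; 3, 18]
Period length = 2

2


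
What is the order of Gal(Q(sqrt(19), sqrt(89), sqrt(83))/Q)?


The 3 square roots of distinct primes are multiplicatively independent over Q,
so [K:Q] = 2^3 and Gal(K/Q) is isomorphic to (Z/2Z)^3.
|Gal| = 2^3 = 8

8


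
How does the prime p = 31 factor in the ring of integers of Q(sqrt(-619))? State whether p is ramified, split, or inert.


K = Q(sqrt(-619)). Since d mod 4 = 1, disc(K) = -619.
Check p | disc: -619 mod 31 = 1.
p does not divide disc. Compute Legendre symbol (d/p):
1^((31-1)/2) mod 31 = 1
(d/p) = 1, so p splits: (p) = P*P' with e=1, f=1, g=2.
Therefore p is split.

split


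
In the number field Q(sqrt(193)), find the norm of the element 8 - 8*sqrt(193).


N(a + b*sqrt(d)) = a^2 - d*b^2
= (8)^2 - (193)*(-8)^2
= 64 - 12352
= -12288

-12288


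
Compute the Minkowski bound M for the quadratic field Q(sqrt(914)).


d = 914, d mod 4 = 2, so disc(K) = 4d = 3656; |disc(K)| = 3656
Real quadratic field, so n = 2, s = r2 = 0, r1 = 2
M = (n!/n^n) * (4/pi)^s * sqrt(|disc(K)|) = (2!/2^2) * (4/pi)^0 * sqrt(3656)
= 0.5 * 1.000000 * 60.464866
= 30.2324

30.2324


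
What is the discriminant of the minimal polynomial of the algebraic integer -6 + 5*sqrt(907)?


The element -6 + 5*sqrt(907) has minimal polynomial:
x^2 + 12*x - 22639
Discriminant = (12)^2 - 4*(-22639)
= 144 + 90556
= 90700

90700


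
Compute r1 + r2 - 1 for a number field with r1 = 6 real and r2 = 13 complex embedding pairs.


By Dirichlet's unit theorem:
rank = r1 + r2 - 1
= 6 + 13 - 1
= 18

18


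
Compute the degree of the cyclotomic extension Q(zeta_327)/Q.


The degree equals Euler's totient phi(327).
327 = 3 * 109
phi(327) = 216

216


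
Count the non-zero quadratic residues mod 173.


For prime p, the number of non-zero quadratic residues is (p-1)/2.
= (173-1)/2
= 86

86


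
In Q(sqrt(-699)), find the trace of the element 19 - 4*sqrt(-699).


Tr(a + b*sqrt(d)) = (a + b*sqrt(d)) + (a - b*sqrt(d)) = 2a
= 2 * (19)
= 38

38


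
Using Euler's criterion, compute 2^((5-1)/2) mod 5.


p = 5 is prime and the exponent is (p-1)/2 = 2, so by Euler's criterion 2^2 = (2/5) = +1 or -1 mod 5.
Compute by square-and-multiply:
  2 = 2 (binary 10)
  Repeated squaring mod 5: 2^1 = 2, 2^2 = 4
  2^2 = 4 mod 5
Result 4 = p - 1 = -1 mod 5: 2 is a quadratic non-residue mod 5. As a residue in [0, p-1] the value is 4.
2^2 mod 5 = 4

4


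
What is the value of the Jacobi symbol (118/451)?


Compute (118/451) via quadratic reciprocity:
  pull out 2: (2/451) = -1  (since 451 mod 8 = 3)
  reciprocity: (59/451) -> -(451/59)
  reduce: (38/59)
  pull out 2: (2/59) = -1  (since 59 mod 8 = 3)
  reciprocity: (19/59) -> -(59/19)
  reduce: (2/19)
  pull out 2: (2/19) = -1  (since 19 mod 8 = 3)
  (1/19) = 1
Product of signs = -1

-1


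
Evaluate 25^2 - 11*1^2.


x^2 - d*y^2
= 25^2 - 11*1^2
= 625 - 11
= 614

614


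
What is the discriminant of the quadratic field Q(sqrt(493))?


For K = Q(sqrt(d)) with d squarefree: disc(K) = d if d = 1 mod 4, and disc(K) = 4d if d = 2 or 3 mod 4.
Here d = 493, and d mod 4 = 1.
d = 1 mod 4 (O_K = Z[(1+sqrt(d))/2]), so disc(K) = d = 493

493


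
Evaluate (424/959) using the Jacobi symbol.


Compute (424/959) via quadratic reciprocity:
  pull out 2: (2/959) = +1  (since 959 mod 8 = 7)
  pull out 2: (2/959) = +1  (since 959 mod 8 = 7)
  pull out 2: (2/959) = +1  (since 959 mod 8 = 7)
  reciprocity: (53/959) -> +(959/53)
  reduce: (5/53)
  reciprocity: (5/53) -> +(53/5)
  reduce: (3/5)
  reciprocity: (3/5) -> +(5/3)
  reduce: (2/3)
  pull out 2: (2/3) = -1  (since 3 mod 8 = 3)
  (1/3) = 1
Product of signs = -1

-1


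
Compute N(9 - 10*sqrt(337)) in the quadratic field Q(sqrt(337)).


N(a + b*sqrt(d)) = a^2 - d*b^2
= (9)^2 - (337)*(-10)^2
= 81 - 33700
= -33619

-33619


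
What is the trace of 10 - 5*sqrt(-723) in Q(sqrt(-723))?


Tr(a + b*sqrt(d)) = (a + b*sqrt(d)) + (a - b*sqrt(d)) = 2a
= 2 * (10)
= 20

20


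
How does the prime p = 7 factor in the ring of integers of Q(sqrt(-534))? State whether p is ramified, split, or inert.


K = Q(sqrt(-534)). Since d mod 4 = 2, disc(K) = -2136.
Check p | disc: -2136 mod 7 = 6.
p does not divide disc. Compute Legendre symbol (d/p):
5^((7-1)/2) mod 7 = -1
(d/p) = -1, so p is inert: (p) stays prime with e=1, f=2, g=1.
Therefore p is inert.

inert


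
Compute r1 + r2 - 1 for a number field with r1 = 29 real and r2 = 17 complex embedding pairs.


By Dirichlet's unit theorem:
rank = r1 + r2 - 1
= 29 + 17 - 1
= 45

45


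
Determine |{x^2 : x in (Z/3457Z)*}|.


For prime p, the number of non-zero quadratic residues is (p-1)/2.
= (3457-1)/2
= 1728

1728


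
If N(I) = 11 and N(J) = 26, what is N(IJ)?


N(IJ) = N(I) * N(J)
= 11 * 26
= 286

286


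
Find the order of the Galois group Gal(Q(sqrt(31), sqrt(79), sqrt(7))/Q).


The 3 square roots of distinct primes are multiplicatively independent over Q,
so [K:Q] = 2^3 and Gal(K/Q) is isomorphic to (Z/2Z)^3.
|Gal| = 2^3 = 8

8


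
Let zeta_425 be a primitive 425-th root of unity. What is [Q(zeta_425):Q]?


The degree equals Euler's totient phi(425).
425 = 5^2 * 17
phi(425) = 320

320


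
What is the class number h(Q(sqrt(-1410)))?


K = Q(sqrt(-1410)). d mod 4 = 2, so D = disc(K) = 4d = -5640
h(K) equals the number of primitive reduced positive-definite forms (a, b, c) = a*x^2 + b*x*y + c*y^2 with b^2 - 4ac = D,
where reduced means |b| <= a <= c, with b >= 0 whenever |b| = a or a = c, and primitive means gcd(a, b, c) = 1.
Reduced forces 3a^2 <= |D| = 5640, so 1 <= a <= 43; b must have the parity of D, and c = (b^2 - D)/(4a) must be an integer >= a.
Enumerate a = 1..43, b in [-a, a]:
  a=1: (1, 0, 1410)  [1]
  a=2: (2, 0, 705)  [1]
  a=3: (3, 0, 470)  [1]
  a=4: none
  a=5: (5, 0, 282)  [1]
  a=6: (6, 0, 235)  [1]
  a=7: (7, -4, 202), (7, 4, 202)  [2]
  a=8..9: none
  a=10: (10, 0, 141)  [1]
  a=11: (11, -6, 129), (11, 6, 129)  [2]
  a=12..13: none
  a=14: (14, -4, 101), (14, 4, 101)  [2]
  a=15: (15, 0, 94)  [1]
  a=16: none
  a=17: (17, -2, 83), (17, 2, 83)  [2]
  a=18..20: none
  a=21: (21, -18, 71), (21, 18, 71)  [2]
  a=22: (22, -16, 67), (22, 16, 67)  [2]
  a=23: (23, -8, 62), (23, 8, 62)  [2]
  a=24..29: none
  a=30: (30, 0, 47)  [1]
  a=31: (31, -8, 46), (31, 8, 46)  [2]
  a=32: none
  a=33: (33, -6, 43), (33, 6, 43)  [2]
  a=34: (34, -32, 49), (34, 32, 49)  [2]
  a=35: (35, -10, 41), (35, 10, 41)  [2]
  a=36: none
  a=37: (37, -24, 42), (37, 24, 42)  [2]
  a=38..43: none
Total reduced forms: 1 + 1 + 1 + 1 + 1 + 2 + 1 + 2 + 2 + 1 + 2 + 2 + 2 + 2 + 1 + 2 + 2 + 2 + 2 + 2 = 32
h = 32

32


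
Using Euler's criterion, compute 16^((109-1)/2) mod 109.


p = 109 is prime and the exponent is (p-1)/2 = 54, so by Euler's criterion 16^54 = (16/109) = +1 or -1 mod 109.
Compute by square-and-multiply:
  54 = 32 + 16 + 4 + 2 (binary 110110)
  Repeated squaring mod 109: 16^1 = 16, 16^2 = 38, 16^4 = 27, 16^8 = 75, 16^16 = 66, 16^32 = 105
  16^54 = 16^32 * 16^16 * 16^4 * 16^2 = 105 * 66 * 27 * 38 mod 109
    105 * 66 = 6930 = 63 mod 109
    63 * 27 = 1701 = 66 mod 109
    66 * 38 = 2508 = 1 mod 109
  16^54 = 1 mod 109
Result 1: 16 is a quadratic residue mod 109.
16^54 mod 109 = 1

1


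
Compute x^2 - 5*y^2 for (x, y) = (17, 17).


x^2 - d*y^2
= 17^2 - 5*17^2
= 289 - 1445
= -1156

-1156


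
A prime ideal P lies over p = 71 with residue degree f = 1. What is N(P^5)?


N(P^a) = p^(a*f)
= 71^(5*1)
= 71^5
= 1804229351

1804229351


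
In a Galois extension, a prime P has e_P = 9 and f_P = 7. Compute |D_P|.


|D_P| = e * f
= 9 * 7
= 63

63


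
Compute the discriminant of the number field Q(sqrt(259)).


For K = Q(sqrt(d)) with d squarefree: disc(K) = d if d = 1 mod 4, and disc(K) = 4d if d = 2 or 3 mod 4.
Here d = 259, and d mod 4 = 3.
d = 3 mod 4, not 1 (O_K = Z[sqrt(d)]), so disc(K) = 4d = 4 * (259) = 1036

1036


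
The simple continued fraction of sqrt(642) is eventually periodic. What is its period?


Run the CF algorithm for sqrt(642).
a_0 = floor(sqrt(642)) = 25; set m_0=0, q_0=1.
Recurrence: m' = q*a - m,  q' = (d - m'^2)/q,  a' = floor((a_0 + m')/q').
  step 1: m=25, q=17, a=2
  step 2: m=9, q=33, a=1
  step 3: m=24, q=2, a=24
  step 4: m=24, q=33, a=1
  step 5: m=9, q=17, a=2
  step 6: m=25, q=1, a=50
a_6 = 2*a_0 = 50, so the period closes here.
sqrt(642) = [25; 2, 1, 24, 1, 2, 50]
Period length = 6

6


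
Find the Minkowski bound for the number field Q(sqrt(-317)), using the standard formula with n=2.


d = -317, d mod 4 = 3, so disc(K) = 4d = -1268; |disc(K)| = 1268
Imaginary quadratic field, so n = 2, s = r2 = 1, r1 = 0
M = (n!/n^n) * (4/pi)^s * sqrt(|disc(K)|) = (2!/2^2) * (4/pi)^1 * sqrt(1268)
= 0.5 * 1.273240 * 35.608988
= 22.6694

22.6694


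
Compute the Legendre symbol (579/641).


p = 641 is prime, so compute (579/641) with the reciprocity algorithm (Jacobi-symbol steps: pull out 2s via (2/n), flip via reciprocity, reduce):
  reciprocity: (579/641) -> +(641/579)
  reduce: (62/579)
  pull out 2: (2/579) = -1  (since 579 mod 8 = 3)
  reciprocity: (31/579) -> -(579/31)
  reduce: (21/31)
  reciprocity: (21/31) -> +(31/21)
  reduce: (10/21)
  pull out 2: (2/21) = -1  (since 21 mod 8 = 5)
  reciprocity: (5/21) -> +(21/5)
  reduce: (1/5)
  (1/5) = 1
Product of signs = -1
(579/641) = -1

-1


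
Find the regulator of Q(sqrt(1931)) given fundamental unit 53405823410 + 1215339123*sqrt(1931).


epsilon = 53405823410 + 1215339123*sqrt(1931)
= 1.0681e+11
R = ln(1.0681e+11)
= 25.3943

25.3943


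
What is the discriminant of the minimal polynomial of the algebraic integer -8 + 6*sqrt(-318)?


The element -8 + 6*sqrt(-318) has minimal polynomial:
x^2 + 16*x + 11512
Discriminant = (16)^2 - 4*(11512)
= 256 - 46048
= -45792

-45792


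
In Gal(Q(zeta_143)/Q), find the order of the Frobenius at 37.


The Frobenius at p in Gal(Q(zeta_n)/Q) = (Z/nZ)* is the class of p, so its order is ord_143(37), the smallest k >= 1 with 37^k = 1 mod 143.
n = 143 = 11 * 13, phi(143) = 120; the order divides phi(n).
Divisors of 120: 1, 2, 3, 4, 5, 6, 8, 10, 12, 15, 20, 24, 30, 40, 60, 120
Repeated squaring mod 143: 37^1 = 37, 37^2 = 82, 37^4 = 3, 37^8 = 9, 37^16 = 81, 37^32 = 126, 37^64 = 3
Test divisors in increasing order:
  k=1: 37^1 = 37 mod 143
  k=2: 37^2 = 82 mod 143
  k=3: 37^3 = 82 * 37 = 31 mod 143
  k=4: 37^4 = 3 mod 143
  k=5: 37^5 = 3 * 37 = 111 mod 143
  k=6: 37^6 = 3 * 82 = 103 mod 143
  k=8: 37^8 = 9 mod 143
  k=10: 37^10 = 9 * 82 = 23 mod 143
  k=12: 37^12 = 9 * 3 = 27 mod 143
  k=15: 37^15 = 9 * 3 * 82 * 37 = 122 mod 143
  k=20: 37^20 = 81 * 3 = 100 mod 143
  k=24: 37^24 = 81 * 9 = 14 mod 143
  k=30: 37^30 = 81 * 9 * 3 * 82 = 12 mod 143
  k=40: 37^40 = 126 * 9 = 133 mod 143
  k=60: 37^60 = 126 * 81 * 9 * 3 = 1 mod 143  <- first divisor giving 1
Order = 60

60


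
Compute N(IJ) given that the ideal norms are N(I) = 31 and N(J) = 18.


N(IJ) = N(I) * N(J)
= 31 * 18
= 558

558


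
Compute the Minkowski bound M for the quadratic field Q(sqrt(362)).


d = 362, d mod 4 = 2, so disc(K) = 4d = 1448; |disc(K)| = 1448
Real quadratic field, so n = 2, s = r2 = 0, r1 = 2
M = (n!/n^n) * (4/pi)^s * sqrt(|disc(K)|) = (2!/2^2) * (4/pi)^0 * sqrt(1448)
= 0.5 * 1.000000 * 38.052595
= 19.0263

19.0263


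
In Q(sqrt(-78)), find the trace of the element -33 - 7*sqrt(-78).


Tr(a + b*sqrt(d)) = (a + b*sqrt(d)) + (a - b*sqrt(d)) = 2a
= 2 * (-33)
= -66

-66


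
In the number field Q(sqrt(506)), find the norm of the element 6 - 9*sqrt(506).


N(a + b*sqrt(d)) = a^2 - d*b^2
= (6)^2 - (506)*(-9)^2
= 36 - 40986
= -40950

-40950


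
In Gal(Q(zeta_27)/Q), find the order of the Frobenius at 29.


The Frobenius at p in Gal(Q(zeta_n)/Q) = (Z/nZ)* is the class of p, so its order is ord_27(29), the smallest k >= 1 with 29^k = 1 mod 27.
n = 27 = 3^3, phi(27) = 18; the order divides phi(n).
Divisors of 18: 1, 2, 3, 6, 9, 18
Repeated squaring mod 27: 29^1 = 2, 29^2 = 4, 29^4 = 16, 29^8 = 13, 29^16 = 7
Test divisors in increasing order:
  k=1: 29^1 = 2 mod 27
  k=2: 29^2 = 4 mod 27
  k=3: 29^3 = 4 * 2 = 8 mod 27
  k=6: 29^6 = 16 * 4 = 10 mod 27
  k=9: 29^9 = 13 * 2 = 26 mod 27
  k=18: 29^18 = 7 * 4 = 1 mod 27  <- first divisor giving 1
Order = 18

18


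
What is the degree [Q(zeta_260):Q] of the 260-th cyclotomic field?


The degree equals Euler's totient phi(260).
260 = 2^2 * 5 * 13
phi(260) = 96

96


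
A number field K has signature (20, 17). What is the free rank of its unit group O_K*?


By Dirichlet's unit theorem:
rank = r1 + r2 - 1
= 20 + 17 - 1
= 36

36


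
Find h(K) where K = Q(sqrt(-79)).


K = Q(sqrt(-79)). d mod 4 = 1, so D = disc(K) = d = -79
h(K) equals the number of primitive reduced positive-definite forms (a, b, c) = a*x^2 + b*x*y + c*y^2 with b^2 - 4ac = D,
where reduced means |b| <= a <= c, with b >= 0 whenever |b| = a or a = c, and primitive means gcd(a, b, c) = 1.
Reduced forces 3a^2 <= |D| = 79, so 1 <= a <= 5; b must have the parity of D, and c = (b^2 - D)/(4a) must be an integer >= a.
Enumerate a = 1..5, b in [-a, a]:
  a=1: (1, 1, 20)  [1]
  a=2: (2, -1, 10), (2, 1, 10)  [2]
  a=3: none
  a=4: (4, -1, 5), (4, 1, 5)  [2]
  a=5: none
Total reduced forms: 1 + 2 + 2 = 5
h = 5

5


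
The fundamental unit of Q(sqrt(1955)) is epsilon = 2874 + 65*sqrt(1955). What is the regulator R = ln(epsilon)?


epsilon = 2874 + 65*sqrt(1955)
= 5747.9998
R = ln(5747.9998)
= 8.6566

8.6566


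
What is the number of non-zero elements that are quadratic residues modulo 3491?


For prime p, the number of non-zero quadratic residues is (p-1)/2.
= (3491-1)/2
= 1745

1745


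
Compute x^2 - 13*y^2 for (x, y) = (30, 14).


x^2 - d*y^2
= 30^2 - 13*14^2
= 900 - 2548
= -1648

-1648


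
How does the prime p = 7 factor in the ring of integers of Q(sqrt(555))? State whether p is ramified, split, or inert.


K = Q(sqrt(555)). Since d mod 4 = 3, disc(K) = 2220.
Check p | disc: 2220 mod 7 = 1.
p does not divide disc. Compute Legendre symbol (d/p):
2^((7-1)/2) mod 7 = 1
(d/p) = 1, so p splits: (p) = P*P' with e=1, f=1, g=2.
Therefore p is split.

split


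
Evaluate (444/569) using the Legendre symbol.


p = 569 is prime, so compute (444/569) with the reciprocity algorithm (Jacobi-symbol steps: pull out 2s via (2/n), flip via reciprocity, reduce):
  pull out 2: (2/569) = +1  (since 569 mod 8 = 1)
  pull out 2: (2/569) = +1  (since 569 mod 8 = 1)
  reciprocity: (111/569) -> +(569/111)
  reduce: (14/111)
  pull out 2: (2/111) = +1  (since 111 mod 8 = 7)
  reciprocity: (7/111) -> -(111/7)
  reduce: (6/7)
  pull out 2: (2/7) = +1  (since 7 mod 8 = 7)
  reciprocity: (3/7) -> -(7/3)
  reduce: (1/3)
  (1/3) = 1
Product of signs = 1
(444/569) = 1

1


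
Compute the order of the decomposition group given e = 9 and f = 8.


|D_P| = e * f
= 9 * 8
= 72

72
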